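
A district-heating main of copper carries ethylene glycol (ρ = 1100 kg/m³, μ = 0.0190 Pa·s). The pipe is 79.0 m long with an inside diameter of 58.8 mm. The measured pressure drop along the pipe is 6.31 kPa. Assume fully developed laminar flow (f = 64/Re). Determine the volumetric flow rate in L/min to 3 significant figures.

Q ≈ 74.0 L/min

For laminar flow, f = 64/Re with Re = ρVD/μ, so Darcy-Weisbach reduces to ΔP = 32μLV/D². Solving for V: V = ΔP·D²/(32μL) = 6310·(0.0588)²/(32·0.019·79) = 0.4542 m/s.
Check: Re = ρVD/μ = 1100·0.4542·0.0588/0.019 = 1546 < 2300, so the laminar assumption holds.
Q = V·A = 0.4542·(π/4·0.0588²) = 0.001233 m³/s = 74.0 L/min.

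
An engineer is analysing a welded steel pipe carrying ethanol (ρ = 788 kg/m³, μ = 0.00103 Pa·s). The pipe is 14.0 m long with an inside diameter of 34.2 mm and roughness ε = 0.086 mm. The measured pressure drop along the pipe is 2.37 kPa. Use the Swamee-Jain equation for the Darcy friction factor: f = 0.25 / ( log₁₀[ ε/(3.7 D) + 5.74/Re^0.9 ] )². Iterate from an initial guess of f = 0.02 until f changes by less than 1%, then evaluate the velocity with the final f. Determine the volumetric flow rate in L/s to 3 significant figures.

Q ≈ 0.627 L/s

Rearranging Darcy-Weisbach: V = √(2·ΔP·D/(f·L·ρ)). With ε/D = 8.6e-05/0.0342 = 0.00251, iterate starting from f = 0.02:
  f = 0.02 → V = √(2·2370·0.0342/(0.02·14·788)) = 0.8572 m/s; Re = ρVD/μ = 2.243e+04; f → 0.03054
  f = 0.03054 → V = 0.6937 m/s; Re = 1.815e+04; f → 0.0315
  f = 0.0315 → V = 0.683 m/s; Re = 1.787e+04; f → 0.03157
Converged (Δf/f < 1%). With the final f = 0.03157: V = √(2·2370·0.0342/(0.03157·14·788)) = 0.6822 m/s.
Q = V·A = 0.6822·(π/4·0.0342²) = 0.0006267 m³/s = 0.627 L/s.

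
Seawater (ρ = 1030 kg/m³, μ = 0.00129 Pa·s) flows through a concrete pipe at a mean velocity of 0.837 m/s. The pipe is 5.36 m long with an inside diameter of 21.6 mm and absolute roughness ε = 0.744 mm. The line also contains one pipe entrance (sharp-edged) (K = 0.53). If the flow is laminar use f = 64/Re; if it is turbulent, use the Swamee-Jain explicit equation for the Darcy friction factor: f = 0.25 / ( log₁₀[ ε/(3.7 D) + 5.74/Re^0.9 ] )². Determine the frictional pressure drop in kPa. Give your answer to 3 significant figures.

Reynolds number Re = ρVD/μ = 1030 · 0.837 · 0.0216 / 0.00129 = 1.444e+04.
Re > 4000 → turbulent. Relative roughness ε/D = 0.000744/0.0216 = 0.0344. Swamee-Jain: f = 0.25/(log₁₀[0.0344/3.7 + 5.74/1.444e+04^0.9])² = 0.25/(log₁₀[0.00931 + 0.00104])² = 0.25/(-1.985)² = 0.06343.
Total minor-loss coefficient ΣK = 1·0.53 = 0.53.
ΔP = [f·L/D + ΣK]·(ρV²/2) = [0.06343·5.36/0.0216 + 0.53]·(1030·0.837²/2) = [15.74 + 0.53]·360.8 = 5870 Pa.
ΔP = 5870 Pa = 5.87 kPa.

ΔP ≈ 5.87 kPa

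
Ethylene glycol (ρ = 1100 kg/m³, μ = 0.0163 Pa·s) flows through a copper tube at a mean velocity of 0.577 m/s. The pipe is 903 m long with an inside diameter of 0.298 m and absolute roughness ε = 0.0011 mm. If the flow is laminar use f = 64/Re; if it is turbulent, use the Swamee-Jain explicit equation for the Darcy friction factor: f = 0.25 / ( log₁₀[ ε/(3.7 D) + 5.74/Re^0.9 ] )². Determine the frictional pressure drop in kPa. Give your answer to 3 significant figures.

Reynolds number Re = ρVD/μ = 1100 · 0.577 · 0.298 / 0.0163 = 1.16e+04.
Re > 4000 → turbulent. Relative roughness ε/D = 1.1e-06/0.298 = 3.69e-06. Swamee-Jain: f = 0.25/(log₁₀[3.69e-06/3.7 + 5.74/1.16e+04^0.9])² = 0.25/(log₁₀[9.98e-07 + 0.00126])² = 0.25/(-2.899)² = 0.02975.
Darcy-Weisbach: ΔP = f(L/D)(ρV²/2) = 0.02975·(903/0.298)·(1100·0.577²/2) = 0.02975·3030·183.1 = 1.651e+04 Pa.
ΔP = 1.651e+04 Pa = 16.5 kPa.

ΔP ≈ 16.5 kPa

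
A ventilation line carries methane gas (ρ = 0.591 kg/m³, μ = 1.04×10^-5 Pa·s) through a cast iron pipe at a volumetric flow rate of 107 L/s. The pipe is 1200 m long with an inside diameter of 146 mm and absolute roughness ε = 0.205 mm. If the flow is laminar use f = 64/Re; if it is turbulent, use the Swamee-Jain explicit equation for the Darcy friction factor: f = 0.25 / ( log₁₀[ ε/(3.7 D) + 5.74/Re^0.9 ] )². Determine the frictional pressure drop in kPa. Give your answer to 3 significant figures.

ΔP ≈ 2.49 kPa

Q = 107 L/s = 107/1000 = 0.107 m³/s.
Cross-sectional area A = πD²/4 = π(0.146)²/4 = 0.01674 m²; mean velocity V = Q/A = 0.107/0.01674 = 6.391 m/s.
Reynolds number Re = ρVD/μ = 0.591 · 6.391 · 0.146 / 1.04e-05 = 5.303e+04.
Re > 4000 → turbulent. Relative roughness ε/D = 0.000205/0.146 = 0.0014. Swamee-Jain: f = 0.25/(log₁₀[0.0014/3.7 + 5.74/5.303e+04^0.9])² = 0.25/(log₁₀[0.000379 + 0.000321])² = 0.25/(-3.154)² = 0.02512.
Darcy-Weisbach: ΔP = f(L/D)(ρV²/2) = 0.02512·(1200/0.146)·(0.591·6.391²/2) = 0.02512·8219·12.07 = 2493 Pa.
ΔP = 2493 Pa = 2.49 kPa.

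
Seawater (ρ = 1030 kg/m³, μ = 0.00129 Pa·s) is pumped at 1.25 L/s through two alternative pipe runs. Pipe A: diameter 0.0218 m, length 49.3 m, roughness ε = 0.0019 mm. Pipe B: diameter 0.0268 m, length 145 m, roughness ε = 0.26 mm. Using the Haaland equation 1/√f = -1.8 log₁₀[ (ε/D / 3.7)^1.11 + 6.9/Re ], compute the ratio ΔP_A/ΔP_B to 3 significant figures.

Pipe A: V = Q/A = 0.00125/0.0003733 = 3.349 m/s; Re = 5.829e+04; ε/D = 8.72e-05; Haaland → f = 0.02028; ΔP_A = f(L/D)(ρV²/2) = 2.649e+05 Pa.
Pipe B: V = Q/A = 0.00125/0.0005641 = 2.216 m/s; Re = 4.742e+04; ε/D = 0.0097; Haaland → f = 0.03878; ΔP_B = f(L/D)(ρV²/2) = 5.305e+05 Pa.
ΔP_A/ΔP_B = 2.649e+05/5.305e+05 = 0.499.

ΔP_A/ΔP_B ≈ 0.499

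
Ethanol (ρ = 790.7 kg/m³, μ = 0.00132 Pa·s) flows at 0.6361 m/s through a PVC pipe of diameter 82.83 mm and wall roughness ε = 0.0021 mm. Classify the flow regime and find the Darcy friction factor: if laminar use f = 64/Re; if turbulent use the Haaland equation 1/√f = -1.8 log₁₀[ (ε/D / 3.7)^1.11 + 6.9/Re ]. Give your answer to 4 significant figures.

f ≈ 0.02308

Re = ρVD/μ = 790.7·0.6361·0.08283/0.00132 = 3.156e+04.
Re > 4000 → turbulent. ε/D = 2.1e-06/0.08283 = 2.54e-05; Haaland: 1/√f = -1.8 log₁₀[1.85e-06 + 0.000219] = 6.582, so f = 0.02308.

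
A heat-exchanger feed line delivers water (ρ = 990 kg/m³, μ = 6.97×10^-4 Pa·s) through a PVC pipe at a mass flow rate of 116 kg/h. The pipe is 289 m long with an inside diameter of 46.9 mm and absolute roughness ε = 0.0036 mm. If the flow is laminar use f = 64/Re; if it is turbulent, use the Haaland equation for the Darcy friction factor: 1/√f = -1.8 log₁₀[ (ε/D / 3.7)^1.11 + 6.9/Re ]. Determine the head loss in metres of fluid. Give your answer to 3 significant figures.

h_f ≈ 0.00568 m

ṁ = 116 kg/h = 116/3600 = 0.03222 kg/s.
A = πD²/4 = π(0.0469)²/4 = 0.001728 m²; mean velocity V = ṁ/(ρA) = 0.03222/(990 · 0.001728) = 0.01884 m/s.
Reynolds number Re = ρVD/μ = 990 · 0.01884 · 0.0469 / 0.000697 = 1255.
Re < 2300 → laminar flow, so f = 64/Re = 64/1255 = 0.05099 (the turbulent correlation is not needed).
Darcy-Weisbach: ΔP = f(L/D)(ρV²/2) = 0.05099·(289/0.0469)·(990·0.01884²/2) = 0.05099·6162·0.1757 = 55.21 Pa.
Head loss h_f = ΔP/(ρg) = 55.21/(990·9.81) = 0.00568 m.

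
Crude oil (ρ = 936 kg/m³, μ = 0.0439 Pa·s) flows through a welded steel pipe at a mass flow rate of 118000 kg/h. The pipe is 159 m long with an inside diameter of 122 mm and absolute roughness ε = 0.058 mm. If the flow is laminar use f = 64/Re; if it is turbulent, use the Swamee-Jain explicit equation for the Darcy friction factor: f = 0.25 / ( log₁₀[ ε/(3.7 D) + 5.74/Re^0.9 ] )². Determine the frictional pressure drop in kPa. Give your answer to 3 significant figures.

ṁ = 118000 kg/h = 118000/3600 = 32.78 kg/s.
A = πD²/4 = π(0.122)²/4 = 0.01169 m²; mean velocity V = ṁ/(ρA) = 32.78/(936 · 0.01169) = 2.996 m/s.
Reynolds number Re = ρVD/μ = 936 · 2.996 · 0.122 / 0.0439 = 7792.
Re > 4000 → turbulent. Relative roughness ε/D = 5.8e-05/0.122 = 0.000475. Swamee-Jain: f = 0.25/(log₁₀[0.000475/3.7 + 5.74/7792^0.9])² = 0.25/(log₁₀[0.000128 + 0.0018])² = 0.25/(-2.714)² = 0.03395.
Darcy-Weisbach: ΔP = f(L/D)(ρV²/2) = 0.03395·(159/0.122)·(936·2.996²/2) = 0.03395·1303·4200 = 1.858e+05 Pa.
ΔP = 1.858e+05 Pa = 186 kPa.

ΔP ≈ 186 kPa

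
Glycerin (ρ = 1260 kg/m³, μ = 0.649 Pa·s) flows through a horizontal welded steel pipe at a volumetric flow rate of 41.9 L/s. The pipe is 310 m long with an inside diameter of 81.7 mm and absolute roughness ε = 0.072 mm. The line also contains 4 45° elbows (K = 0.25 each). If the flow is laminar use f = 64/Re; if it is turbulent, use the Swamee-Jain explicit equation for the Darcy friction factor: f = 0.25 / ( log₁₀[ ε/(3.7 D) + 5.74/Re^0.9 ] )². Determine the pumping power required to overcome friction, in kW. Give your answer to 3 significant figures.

P ≈ 325 kW

Q = 41.9 L/s = 41.9/1000 = 0.0419 m³/s.
Cross-sectional area A = πD²/4 = π(0.0817)²/4 = 0.005242 m²; mean velocity V = Q/A = 0.0419/0.005242 = 7.992 m/s.
Reynolds number Re = ρVD/μ = 1260 · 7.992 · 0.0817 / 0.649 = 1268.
Re < 2300 → laminar flow, so f = 64/Re = 64/1268 = 0.05048 (the turbulent correlation is not needed).
Total minor-loss coefficient ΣK = 4·0.25 = 1.
ΔP = [f·L/D + ΣK]·(ρV²/2) = [0.05048·310/0.0817 + 1]·(1260·7.992²/2) = [191.6 + 1]·4.024e+04 = 7.749e+06 Pa.
Pumping power P = QΔP = 0.0419·7.749e+06 = 324700 W = 325 kW.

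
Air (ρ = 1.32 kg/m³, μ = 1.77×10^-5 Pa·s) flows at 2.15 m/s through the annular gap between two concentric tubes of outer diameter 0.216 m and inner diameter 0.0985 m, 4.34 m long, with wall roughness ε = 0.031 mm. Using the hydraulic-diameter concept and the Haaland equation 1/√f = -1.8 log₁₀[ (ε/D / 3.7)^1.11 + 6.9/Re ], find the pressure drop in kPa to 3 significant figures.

ΔP ≈ 0.00300 kPa

Hydraulic diameter D_h = 4A/P = D_o - D_i = 0.216 - 0.0985 = 0.1175 m.
Re = ρVD_h/μ = 1.32·2.15·0.1175/1.77e-05 = 1.884e+04.
ε/D_h = 3.1e-05/0.1175 = 0.000264; Haaland gives 1/√f = -1.8 log₁₀[2.49e-05+0.000366] = 6.134, so f = 0.02658.
ΔP = f(L/D_h)(ρV²/2) = 0.02658·4.34/0.1175·3.051 = 2.995 Pa.
ΔP = 0.00300 kPa.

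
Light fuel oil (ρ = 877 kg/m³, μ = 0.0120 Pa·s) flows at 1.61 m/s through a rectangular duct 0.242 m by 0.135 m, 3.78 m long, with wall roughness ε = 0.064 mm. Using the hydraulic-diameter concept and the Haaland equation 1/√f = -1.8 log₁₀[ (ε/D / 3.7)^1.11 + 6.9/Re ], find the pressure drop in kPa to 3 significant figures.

ΔP ≈ 0.652 kPa

Hydraulic diameter D_h = 4A/P = 4·(0.242·0.135)/(2·(0.242+0.135)) = 0.1307/0.754 = 0.1733 m.
Re = ρVD_h/μ = 877·1.61·0.1733/0.012 = 2.039e+04.
ε/D_h = 6.4e-05/0.1733 = 0.000369; Haaland gives 1/√f = -1.8 log₁₀[3.62e-05+0.000338] = 6.168, so f = 0.02629.
ΔP = f(L/D_h)(ρV²/2) = 0.02629·3.78/0.1733·1137 = 651.7 Pa.
ΔP = 0.652 kPa.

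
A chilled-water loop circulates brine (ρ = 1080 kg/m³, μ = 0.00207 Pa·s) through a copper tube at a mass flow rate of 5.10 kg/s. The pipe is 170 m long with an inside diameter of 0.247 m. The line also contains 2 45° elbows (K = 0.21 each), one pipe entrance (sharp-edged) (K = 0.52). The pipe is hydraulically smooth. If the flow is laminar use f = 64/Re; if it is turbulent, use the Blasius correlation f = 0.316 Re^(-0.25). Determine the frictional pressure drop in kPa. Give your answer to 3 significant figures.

ΔP ≈ 0.112 kPa

A = πD²/4 = π(0.247)²/4 = 0.04792 m²; mean velocity V = ṁ/(ρA) = 5.1/(1080 · 0.04792) = 0.09855 m/s.
Reynolds number Re = ρVD/μ = 1080 · 0.09855 · 0.247 / 0.00207 = 1.27e+04.
Re > 4000 → turbulent. Smooth-pipe (Blasius): f = 0.316 Re^(-0.25) = 0.316/(1.27e+04)^0.25 = 0.02977.
Total minor-loss coefficient ΣK = 2·0.21 + 1·0.52 = 0.94.
ΔP = [f·L/D + ΣK]·(ρV²/2) = [0.02977·170/0.247 + 0.94]·(1080·0.09855²/2) = [20.49 + 0.94]·5.245 = 112.4 Pa.
ΔP = 112.4 Pa = 0.112 kPa.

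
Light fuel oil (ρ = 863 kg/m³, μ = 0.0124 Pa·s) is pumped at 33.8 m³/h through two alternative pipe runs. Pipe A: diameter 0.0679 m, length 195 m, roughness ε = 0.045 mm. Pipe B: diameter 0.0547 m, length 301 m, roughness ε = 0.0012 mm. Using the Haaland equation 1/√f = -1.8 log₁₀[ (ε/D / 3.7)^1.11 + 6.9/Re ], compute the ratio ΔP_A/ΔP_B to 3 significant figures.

Pipe A: V = Q/A = 0.009389/0.003621 = 2.593 m/s; Re = 1.225e+04; ε/D = 0.000663; Haaland → f = 0.03016; ΔP_A = f(L/D)(ρV²/2) = 2.513e+05 Pa.
Pipe B: V = Q/A = 0.009389/0.00235 = 3.995 m/s; Re = 1.521e+04; ε/D = 2.19e-05; Haaland → f = 0.02764; ΔP_B = f(L/D)(ρV²/2) = 1.048e+06 Pa.
ΔP_A/ΔP_B = 2.513e+05/1.048e+06 = 0.240.

ΔP_A/ΔP_B ≈ 0.240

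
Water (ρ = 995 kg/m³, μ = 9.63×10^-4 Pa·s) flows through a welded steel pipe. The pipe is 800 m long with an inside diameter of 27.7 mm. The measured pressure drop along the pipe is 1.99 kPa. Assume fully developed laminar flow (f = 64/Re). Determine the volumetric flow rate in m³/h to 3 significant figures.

Q ≈ 0.134 m³/h

For laminar flow, f = 64/Re with Re = ρVD/μ, so Darcy-Weisbach reduces to ΔP = 32μLV/D². Solving for V: V = ΔP·D²/(32μL) = 1990·(0.0277)²/(32·0.000963·800) = 0.06194 m/s.
Check: Re = ρVD/μ = 995·0.06194·0.0277/0.000963 = 1773 < 2300, so the laminar assumption holds.
Q = V·A = 0.06194·(π/4·0.0277²) = 3.732e-05 m³/s = 0.134 m³/h.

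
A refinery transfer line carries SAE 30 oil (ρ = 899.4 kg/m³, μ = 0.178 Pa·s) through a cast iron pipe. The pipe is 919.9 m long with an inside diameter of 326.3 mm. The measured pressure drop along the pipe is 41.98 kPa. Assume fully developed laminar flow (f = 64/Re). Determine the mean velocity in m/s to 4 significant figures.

V ≈ 0.8530 m/s

For laminar flow, f = 64/Re with Re = ρVD/μ, so Darcy-Weisbach reduces to ΔP = 32μLV/D². Solving for V: V = ΔP·D²/(32μL) = 4.198e+04·(0.3263)²/(32·0.178·919.9) = 0.853 m/s.
Check: Re = ρVD/μ = 899.4·0.853·0.3263/0.178 = 1406 < 2300, so the laminar assumption holds.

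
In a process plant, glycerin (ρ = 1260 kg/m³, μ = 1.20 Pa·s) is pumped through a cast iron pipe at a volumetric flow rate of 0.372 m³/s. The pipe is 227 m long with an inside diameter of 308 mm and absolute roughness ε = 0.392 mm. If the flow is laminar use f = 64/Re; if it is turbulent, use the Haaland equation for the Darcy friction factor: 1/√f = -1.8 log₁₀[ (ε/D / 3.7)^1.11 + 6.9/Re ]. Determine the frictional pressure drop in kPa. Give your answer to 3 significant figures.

ΔP ≈ 459 kPa

Cross-sectional area A = πD²/4 = π(0.308)²/4 = 0.07451 m²; mean velocity V = Q/A = 0.372/0.07451 = 4.993 m/s.
Reynolds number Re = ρVD/μ = 1260 · 4.993 · 0.308 / 1.2 = 1615.
Re < 2300 → laminar flow, so f = 64/Re = 64/1615 = 0.03964 (the turbulent correlation is not needed).
Darcy-Weisbach: ΔP = f(L/D)(ρV²/2) = 0.03964·(227/0.308)·(1260·4.993²/2) = 0.03964·737·1.571e+04 = 4.588e+05 Pa.
ΔP = 4.588e+05 Pa = 459 kPa.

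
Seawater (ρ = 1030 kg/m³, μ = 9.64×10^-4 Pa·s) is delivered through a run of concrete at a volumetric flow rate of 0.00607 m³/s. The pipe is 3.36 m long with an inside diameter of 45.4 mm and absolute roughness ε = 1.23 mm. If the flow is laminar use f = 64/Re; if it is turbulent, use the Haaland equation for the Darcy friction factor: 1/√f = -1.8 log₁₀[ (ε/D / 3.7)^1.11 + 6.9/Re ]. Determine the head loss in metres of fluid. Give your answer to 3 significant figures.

h_f ≈ 2.92 m

Cross-sectional area A = πD²/4 = π(0.0454)²/4 = 0.001619 m²; mean velocity V = Q/A = 0.00607/0.001619 = 3.75 m/s.
Reynolds number Re = ρVD/μ = 1030 · 3.75 · 0.0454 / 0.000964 = 1.819e+05.
Re > 4000 → turbulent. Relative roughness ε/D = 0.00123/0.0454 = 0.0271. Haaland: 1/√f = -1.8 log₁₀[(0.0271/3.7)^1.11 + 6.9/1.819e+05] = -1.8 log₁₀[0.00426 + 3.79e-05] = 4.26, so f = 0.05512.
Darcy-Weisbach: ΔP = f(L/D)(ρV²/2) = 0.05512·(3.36/0.0454)·(1030·3.75²/2) = 0.05512·74.01·7241 = 2.954e+04 Pa.
Head loss h_f = ΔP/(ρg) = 2.954e+04/(1030·9.81) = 2.92 m.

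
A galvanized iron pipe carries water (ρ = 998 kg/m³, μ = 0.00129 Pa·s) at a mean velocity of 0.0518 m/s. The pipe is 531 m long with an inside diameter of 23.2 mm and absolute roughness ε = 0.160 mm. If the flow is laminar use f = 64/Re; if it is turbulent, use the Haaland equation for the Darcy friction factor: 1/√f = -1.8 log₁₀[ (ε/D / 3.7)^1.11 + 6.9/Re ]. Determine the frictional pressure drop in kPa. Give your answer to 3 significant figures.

ΔP ≈ 2.11 kPa

Reynolds number Re = ρVD/μ = 998 · 0.0518 · 0.0232 / 0.00129 = 929.7.
Re < 2300 → laminar flow, so f = 64/Re = 64/929.7 = 0.06884 (the turbulent correlation is not needed).
Darcy-Weisbach: ΔP = f(L/D)(ρV²/2) = 0.06884·(531/0.0232)·(998·0.0518²/2) = 0.06884·2.289e+04·1.339 = 2110 Pa.
ΔP = 2110 Pa = 2.11 kPa.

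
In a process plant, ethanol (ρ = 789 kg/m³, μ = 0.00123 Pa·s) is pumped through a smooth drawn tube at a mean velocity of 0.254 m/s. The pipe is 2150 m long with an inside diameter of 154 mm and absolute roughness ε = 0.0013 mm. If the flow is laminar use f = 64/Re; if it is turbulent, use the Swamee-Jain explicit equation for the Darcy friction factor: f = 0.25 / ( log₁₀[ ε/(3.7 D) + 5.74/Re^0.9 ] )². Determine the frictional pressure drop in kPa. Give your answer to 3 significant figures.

Reynolds number Re = ρVD/μ = 789 · 0.254 · 0.154 / 0.00123 = 2.509e+04.
Re > 4000 → turbulent. Relative roughness ε/D = 1.3e-06/0.154 = 8.44e-06. Swamee-Jain: f = 0.25/(log₁₀[8.44e-06/3.7 + 5.74/2.509e+04^0.9])² = 0.25/(log₁₀[2.28e-06 + 0.00063])² = 0.25/(-3.199)² = 0.02443.
Darcy-Weisbach: ΔP = f(L/D)(ρV²/2) = 0.02443·(2150/0.154)·(789·0.254²/2) = 0.02443·1.396e+04·25.45 = 8680 Pa.
ΔP = 8680 Pa = 8.68 kPa.

ΔP ≈ 8.68 kPa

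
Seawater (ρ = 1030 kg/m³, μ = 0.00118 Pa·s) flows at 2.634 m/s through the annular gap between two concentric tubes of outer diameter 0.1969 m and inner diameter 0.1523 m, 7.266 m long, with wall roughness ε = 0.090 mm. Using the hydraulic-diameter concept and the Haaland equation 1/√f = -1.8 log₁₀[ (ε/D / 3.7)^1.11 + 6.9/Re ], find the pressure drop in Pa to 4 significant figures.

Hydraulic diameter D_h = 4A/P = D_o - D_i = 0.1969 - 0.1523 = 0.0446 m.
Re = ρVD_h/μ = 1030·2.634·0.0446/0.00118 = 1.025e+05.
ε/D_h = 9e-05/0.0446 = 0.00202; Haaland gives 1/√f = -1.8 log₁₀[0.000239+6.73e-05] = 6.326, so f = 0.02499.
ΔP = f(L/D_h)(ρV²/2) = 0.02499·7.266/0.0446·3573 = 1.455e+04 Pa.

ΔP ≈ 14550 Pa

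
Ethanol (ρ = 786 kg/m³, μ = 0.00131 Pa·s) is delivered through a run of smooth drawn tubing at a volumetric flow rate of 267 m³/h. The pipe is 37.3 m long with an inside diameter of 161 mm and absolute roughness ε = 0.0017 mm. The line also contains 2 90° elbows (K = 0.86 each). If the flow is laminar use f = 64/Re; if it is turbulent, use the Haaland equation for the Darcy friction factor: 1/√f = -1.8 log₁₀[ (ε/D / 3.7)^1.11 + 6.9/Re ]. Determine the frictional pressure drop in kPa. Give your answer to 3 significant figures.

Q = 267 m³/h = 267/3600 = 0.07417 m³/s.
Cross-sectional area A = πD²/4 = π(0.161)²/4 = 0.02036 m²; mean velocity V = Q/A = 0.07417/0.02036 = 3.643 m/s.
Reynolds number Re = ρVD/μ = 786 · 3.643 · 0.161 / 0.00131 = 3.519e+05.
Re > 4000 → turbulent. Relative roughness ε/D = 1.7e-06/0.161 = 1.06e-05. Haaland: 1/√f = -1.8 log₁₀[(1.06e-05/3.7)^1.11 + 6.9/3.519e+05] = -1.8 log₁₀[7.01e-07 + 1.96e-05] = 8.446, so f = 0.01402.
Total minor-loss coefficient ΣK = 2·0.86 = 1.72.
ΔP = [f·L/D + ΣK]·(ρV²/2) = [0.01402·37.3/0.161 + 1.72]·(786·3.643²/2) = [3.248 + 1.72]·5216 = 2.591e+04 Pa.
ΔP = 2.591e+04 Pa = 25.9 kPa.

ΔP ≈ 25.9 kPa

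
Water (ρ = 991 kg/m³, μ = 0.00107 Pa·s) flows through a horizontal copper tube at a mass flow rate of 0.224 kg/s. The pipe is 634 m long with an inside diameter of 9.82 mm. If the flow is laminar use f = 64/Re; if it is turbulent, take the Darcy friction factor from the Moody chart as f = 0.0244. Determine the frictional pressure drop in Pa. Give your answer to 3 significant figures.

ΔP ≈ 6.95×10^6 Pa

A = πD²/4 = π(0.00982)²/4 = 7.574e-05 m²; mean velocity V = ṁ/(ρA) = 0.224/(991 · 7.574e-05) = 2.984 m/s.
Reynolds number Re = ρVD/μ = 991 · 2.984 · 0.00982 / 0.00107 = 2.714e+04.
Re > 4000 → turbulent; use the Moody-chart value f = 0.0244.
Darcy-Weisbach: ΔP = f(L/D)(ρV²/2) = 0.0244·(634/0.00982)·(991·2.984²/2) = 0.0244·6.456e+04·4413 = 6.952e+06 Pa.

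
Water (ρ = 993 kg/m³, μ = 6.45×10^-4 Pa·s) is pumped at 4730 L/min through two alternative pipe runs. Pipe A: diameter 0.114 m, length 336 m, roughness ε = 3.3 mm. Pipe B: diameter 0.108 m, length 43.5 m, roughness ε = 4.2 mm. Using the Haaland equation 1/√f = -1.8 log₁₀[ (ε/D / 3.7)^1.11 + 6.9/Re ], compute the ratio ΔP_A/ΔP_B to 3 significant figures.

Pipe A: V = Q/A = 0.07883/0.01021 = 7.723 m/s; Re = 1.356e+06; ε/D = 0.0289; Haaland → f = 0.05647; ΔP_A = f(L/D)(ρV²/2) = 4.929e+06 Pa.
Pipe B: V = Q/A = 0.07883/0.009161 = 8.605 m/s; Re = 1.431e+06; ε/D = 0.0389; Haaland → f = 0.06402; ΔP_B = f(L/D)(ρV²/2) = 9.481e+05 Pa.
ΔP_A/ΔP_B = 4.929e+06/9.481e+05 = 5.20.

ΔP_A/ΔP_B ≈ 5.20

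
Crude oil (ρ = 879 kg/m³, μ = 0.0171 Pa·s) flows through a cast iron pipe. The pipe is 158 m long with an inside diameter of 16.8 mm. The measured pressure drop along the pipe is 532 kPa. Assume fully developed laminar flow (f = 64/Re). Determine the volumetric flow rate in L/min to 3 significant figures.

Q ≈ 23.1 L/min

For laminar flow, f = 64/Re with Re = ρVD/μ, so Darcy-Weisbach reduces to ΔP = 32μLV/D². Solving for V: V = ΔP·D²/(32μL) = 5.32e+05·(0.0168)²/(32·0.0171·158) = 1.737 m/s.
Check: Re = ρVD/μ = 879·1.737·0.0168/0.0171 = 1500 < 2300, so the laminar assumption holds.
Q = V·A = 1.737·(π/4·0.0168²) = 0.000385 m³/s = 23.1 L/min.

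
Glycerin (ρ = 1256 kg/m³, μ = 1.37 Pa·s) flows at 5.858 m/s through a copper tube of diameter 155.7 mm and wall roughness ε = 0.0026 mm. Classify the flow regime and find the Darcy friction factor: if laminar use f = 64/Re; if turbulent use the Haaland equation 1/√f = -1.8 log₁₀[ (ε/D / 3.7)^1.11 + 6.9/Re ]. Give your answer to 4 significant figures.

f ≈ 0.07654

Re = ρVD/μ = 1256·5.858·0.1557/1.37 = 836.2.
Re < 2300 → laminar, so f = 64/Re = 0.07654 (roughness is irrelevant in laminar flow).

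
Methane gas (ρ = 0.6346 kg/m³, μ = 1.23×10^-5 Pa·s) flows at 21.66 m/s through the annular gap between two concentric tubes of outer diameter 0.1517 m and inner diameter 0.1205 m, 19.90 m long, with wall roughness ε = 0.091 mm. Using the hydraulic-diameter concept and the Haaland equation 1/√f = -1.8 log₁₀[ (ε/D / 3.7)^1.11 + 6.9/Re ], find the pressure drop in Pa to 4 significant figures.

ΔP ≈ 2767 Pa

Hydraulic diameter D_h = 4A/P = D_o - D_i = 0.1517 - 0.1205 = 0.0312 m.
Re = ρVD_h/μ = 0.6346·21.66·0.0312/1.23e-05 = 3.487e+04.
ε/D_h = 9.1e-05/0.0312 = 0.00292; Haaland gives 1/√f = -1.8 log₁₀[0.000359+0.000198] = 5.857, so f = 0.02915.
ΔP = f(L/D_h)(ρV²/2) = 0.02915·19.9/0.0312·148.9 = 2767 Pa.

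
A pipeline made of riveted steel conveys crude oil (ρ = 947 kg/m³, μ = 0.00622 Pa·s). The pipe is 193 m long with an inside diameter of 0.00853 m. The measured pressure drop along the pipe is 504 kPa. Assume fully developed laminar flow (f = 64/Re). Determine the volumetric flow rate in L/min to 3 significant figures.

For laminar flow, f = 64/Re with Re = ρVD/μ, so Darcy-Weisbach reduces to ΔP = 32μLV/D². Solving for V: V = ΔP·D²/(32μL) = 5.04e+05·(0.00853)²/(32·0.00622·193) = 0.9546 m/s.
Check: Re = ρVD/μ = 947·0.9546·0.00853/0.00622 = 1240 < 2300, so the laminar assumption holds.
Q = V·A = 0.9546·(π/4·0.00853²) = 5.455e-05 m³/s = 3.27 L/min.

Q ≈ 3.27 L/min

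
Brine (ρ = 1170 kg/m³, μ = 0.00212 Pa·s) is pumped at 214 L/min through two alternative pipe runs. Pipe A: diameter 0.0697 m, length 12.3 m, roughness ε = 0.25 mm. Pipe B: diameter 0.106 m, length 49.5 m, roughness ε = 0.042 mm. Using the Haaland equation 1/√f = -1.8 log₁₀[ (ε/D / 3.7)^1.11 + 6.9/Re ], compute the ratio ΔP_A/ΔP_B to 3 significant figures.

ΔP_A/ΔP_B ≈ 2.40

Pipe A: V = Q/A = 0.003567/0.003816 = 0.9348 m/s; Re = 3.596e+04; ε/D = 0.00359; Haaland → f = 0.03031; ΔP_A = f(L/D)(ρV²/2) = 2734 Pa.
Pipe B: V = Q/A = 0.003567/0.008825 = 0.4042 m/s; Re = 2.364e+04; ε/D = 0.000396; Haaland → f = 0.02548; ΔP_B = f(L/D)(ρV²/2) = 1137 Pa.
ΔP_A/ΔP_B = 2734/1137 = 2.40.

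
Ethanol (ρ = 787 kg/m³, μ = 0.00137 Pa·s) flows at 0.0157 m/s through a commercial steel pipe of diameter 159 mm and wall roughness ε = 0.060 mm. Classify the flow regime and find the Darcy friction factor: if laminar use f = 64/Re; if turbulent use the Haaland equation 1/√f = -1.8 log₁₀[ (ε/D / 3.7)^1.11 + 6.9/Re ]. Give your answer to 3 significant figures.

f ≈ 0.0446

Re = ρVD/μ = 787·0.0157·0.159/0.00137 = 1434.
Re < 2300 → laminar, so f = 64/Re = 0.04463 (roughness is irrelevant in laminar flow).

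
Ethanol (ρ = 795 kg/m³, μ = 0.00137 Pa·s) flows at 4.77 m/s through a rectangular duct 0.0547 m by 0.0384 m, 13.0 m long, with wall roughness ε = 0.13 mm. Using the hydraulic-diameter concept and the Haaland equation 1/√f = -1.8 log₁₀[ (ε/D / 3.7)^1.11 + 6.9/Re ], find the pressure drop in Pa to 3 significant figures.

Hydraulic diameter D_h = 4A/P = 4·(0.0547·0.0384)/(2·(0.0547+0.0384)) = 0.008402/0.1862 = 0.04512 m.
Re = ρVD_h/μ = 795·4.77·0.04512/0.00137 = 1.249e+05.
ε/D_h = 0.00013/0.04512 = 0.00288; Haaland gives 1/√f = -1.8 log₁₀[0.000354+5.52e-05] = 6.098, so f = 0.02689.
ΔP = f(L/D_h)(ρV²/2) = 0.02689·13/0.04512·9044 = 7.008e+04 Pa.

ΔP ≈ 70100 Pa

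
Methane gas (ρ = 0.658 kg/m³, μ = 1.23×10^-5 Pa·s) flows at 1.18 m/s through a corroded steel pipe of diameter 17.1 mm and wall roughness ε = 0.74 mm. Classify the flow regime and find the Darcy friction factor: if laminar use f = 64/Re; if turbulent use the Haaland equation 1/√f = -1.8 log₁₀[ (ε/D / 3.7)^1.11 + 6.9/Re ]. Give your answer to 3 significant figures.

Re = ρVD/μ = 0.658·1.18·0.0171/1.23e-05 = 1079.
Re < 2300 → laminar, so f = 64/Re = 0.05929 (roughness is irrelevant in laminar flow).

f ≈ 0.0593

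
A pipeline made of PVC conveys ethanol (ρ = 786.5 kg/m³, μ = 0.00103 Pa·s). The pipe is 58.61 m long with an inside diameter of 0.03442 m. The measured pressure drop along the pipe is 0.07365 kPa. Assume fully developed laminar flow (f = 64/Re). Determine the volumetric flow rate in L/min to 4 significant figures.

Q ≈ 2.522 L/min

For laminar flow, f = 64/Re with Re = ρVD/μ, so Darcy-Weisbach reduces to ΔP = 32μLV/D². Solving for V: V = ΔP·D²/(32μL) = 73.65·(0.03442)²/(32·0.00103·58.61) = 0.04517 m/s.
Check: Re = ρVD/μ = 786.5·0.04517·0.03442/0.00103 = 1187 < 2300, so the laminar assumption holds.
Q = V·A = 0.04517·(π/4·0.03442²) = 4.203e-05 m³/s = 2.522 L/min.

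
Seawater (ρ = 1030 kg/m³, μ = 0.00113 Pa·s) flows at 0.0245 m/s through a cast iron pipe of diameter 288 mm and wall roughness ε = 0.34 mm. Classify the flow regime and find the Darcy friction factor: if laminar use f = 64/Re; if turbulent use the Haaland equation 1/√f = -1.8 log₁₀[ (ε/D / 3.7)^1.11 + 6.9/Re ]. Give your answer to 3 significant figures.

Re = ρVD/μ = 1030·0.0245·0.288/0.00113 = 6432.
Re > 4000 → turbulent. ε/D = 0.00034/0.288 = 0.00118; Haaland: 1/√f = -1.8 log₁₀[0.000132 + 0.00107] = 5.255, so f = 0.03622.

f ≈ 0.0362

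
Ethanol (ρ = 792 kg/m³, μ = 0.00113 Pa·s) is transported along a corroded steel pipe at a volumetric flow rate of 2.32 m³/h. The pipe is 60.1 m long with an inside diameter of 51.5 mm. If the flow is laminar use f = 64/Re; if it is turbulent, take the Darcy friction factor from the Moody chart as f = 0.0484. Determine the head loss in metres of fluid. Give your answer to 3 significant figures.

Q = 2.32 m³/h = 2.32/3600 = 0.0006444 m³/s.
Cross-sectional area A = πD²/4 = π(0.0515)²/4 = 0.002083 m²; mean velocity V = Q/A = 0.0006444/0.002083 = 0.3094 m/s.
Reynolds number Re = ρVD/μ = 792 · 0.3094 · 0.0515 / 0.00113 = 1.117e+04.
Re > 4000 → turbulent; use the Moody-chart value f = 0.0484.
Darcy-Weisbach: ΔP = f(L/D)(ρV²/2) = 0.0484·(60.1/0.0515)·(792·0.3094²/2) = 0.0484·1167·37.9 = 2141 Pa.
Head loss h_f = ΔP/(ρg) = 2141/(792·9.81) = 0.276 m.

h_f ≈ 0.276 m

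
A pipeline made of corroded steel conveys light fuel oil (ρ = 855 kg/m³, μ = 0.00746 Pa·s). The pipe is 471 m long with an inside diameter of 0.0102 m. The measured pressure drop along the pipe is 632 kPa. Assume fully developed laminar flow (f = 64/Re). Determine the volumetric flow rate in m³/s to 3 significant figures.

For laminar flow, f = 64/Re with Re = ρVD/μ, so Darcy-Weisbach reduces to ΔP = 32μLV/D². Solving for V: V = ΔP·D²/(32μL) = 6.32e+05·(0.0102)²/(32·0.00746·471) = 0.5848 m/s.
Check: Re = ρVD/μ = 855·0.5848·0.0102/0.00746 = 683.7 < 2300, so the laminar assumption holds.
Q = V·A = 0.5848·(π/4·0.0102²) = 4.779e-05 m³/s = 4.78×10^-5 m³/s.

Q ≈ 4.78×10^-5 m³/s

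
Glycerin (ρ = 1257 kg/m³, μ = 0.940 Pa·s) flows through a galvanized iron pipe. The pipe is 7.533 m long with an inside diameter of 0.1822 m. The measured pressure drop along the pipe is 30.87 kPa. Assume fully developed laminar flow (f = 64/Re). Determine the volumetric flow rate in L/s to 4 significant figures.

For laminar flow, f = 64/Re with Re = ρVD/μ, so Darcy-Weisbach reduces to ΔP = 32μLV/D². Solving for V: V = ΔP·D²/(32μL) = 3.087e+04·(0.1822)²/(32·0.94·7.533) = 4.523 m/s.
Check: Re = ρVD/μ = 1257·4.523·0.1822/0.94 = 1102 < 2300, so the laminar assumption holds.
Q = V·A = 4.523·(π/4·0.1822²) = 0.1179 m³/s = 117.9 L/s.

Q ≈ 117.9 L/s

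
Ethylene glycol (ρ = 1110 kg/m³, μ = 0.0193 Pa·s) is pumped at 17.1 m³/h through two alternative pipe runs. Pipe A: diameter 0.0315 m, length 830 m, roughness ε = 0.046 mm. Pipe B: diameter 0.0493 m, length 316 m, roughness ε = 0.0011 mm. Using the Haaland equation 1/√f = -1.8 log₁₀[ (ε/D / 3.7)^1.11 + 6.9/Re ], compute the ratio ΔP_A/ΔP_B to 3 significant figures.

ΔP_A/ΔP_B ≈ 23.2

Pipe A: V = Q/A = 0.00475/0.0007793 = 6.095 m/s; Re = 1.104e+04; ε/D = 0.00146; Haaland → f = 0.03209; ΔP_A = f(L/D)(ρV²/2) = 1.743e+07 Pa.
Pipe B: V = Q/A = 0.00475/0.001909 = 2.488 m/s; Re = 7055; ε/D = 2.23e-05; Haaland → f = 0.03409; ΔP_B = f(L/D)(ρV²/2) = 7.509e+05 Pa.
ΔP_A/ΔP_B = 1.743e+07/7.509e+05 = 23.2.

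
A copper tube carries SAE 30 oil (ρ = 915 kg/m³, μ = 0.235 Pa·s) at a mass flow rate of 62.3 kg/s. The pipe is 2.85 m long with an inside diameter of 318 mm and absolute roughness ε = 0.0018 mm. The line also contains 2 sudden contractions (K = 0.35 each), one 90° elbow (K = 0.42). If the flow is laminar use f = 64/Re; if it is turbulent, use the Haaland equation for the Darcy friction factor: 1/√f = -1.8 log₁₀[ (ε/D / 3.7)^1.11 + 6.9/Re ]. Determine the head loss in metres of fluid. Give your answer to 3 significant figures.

A = πD²/4 = π(0.318)²/4 = 0.07942 m²; mean velocity V = ṁ/(ρA) = 62.3/(915 · 0.07942) = 0.8573 m/s.
Reynolds number Re = ρVD/μ = 915 · 0.8573 · 0.318 / 0.235 = 1061.
Re < 2300 → laminar flow, so f = 64/Re = 64/1061 = 0.06029 (the turbulent correlation is not needed).
Total minor-loss coefficient ΣK = 2·0.35 + 1·0.42 = 1.12.
ΔP = [f·L/D + ΣK]·(ρV²/2) = [0.06029·2.85/0.318 + 1.12]·(915·0.8573²/2) = [0.5404 + 1.12]·336.2 = 558.3 Pa.
Head loss h_f = ΔP/(ρg) = 558.3/(915·9.81) = 0.0622 m.

h_f ≈ 0.0622 m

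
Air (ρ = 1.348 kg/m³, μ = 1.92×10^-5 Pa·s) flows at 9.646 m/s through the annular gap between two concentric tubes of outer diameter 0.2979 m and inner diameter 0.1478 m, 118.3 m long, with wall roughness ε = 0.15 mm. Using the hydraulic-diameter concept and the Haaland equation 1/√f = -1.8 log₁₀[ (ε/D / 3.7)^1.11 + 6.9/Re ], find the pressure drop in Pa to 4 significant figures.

Hydraulic diameter D_h = 4A/P = D_o - D_i = 0.2979 - 0.1478 = 0.1501 m.
Re = ρVD_h/μ = 1.348·9.646·0.1501/1.92e-05 = 1.017e+05.
ε/D_h = 0.00015/0.1501 = 0.000999; Haaland gives 1/√f = -1.8 log₁₀[0.000109+6.79e-05] = 6.752, so f = 0.02193.
ΔP = f(L/D_h)(ρV²/2) = 0.02193·118.3/0.1501·62.71 = 1084 Pa.

ΔP ≈ 1084 Pa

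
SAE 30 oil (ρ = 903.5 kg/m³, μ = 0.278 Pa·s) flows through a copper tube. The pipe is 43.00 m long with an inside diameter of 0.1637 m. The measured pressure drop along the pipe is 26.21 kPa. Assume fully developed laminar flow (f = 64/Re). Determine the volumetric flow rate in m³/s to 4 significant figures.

For laminar flow, f = 64/Re with Re = ρVD/μ, so Darcy-Weisbach reduces to ΔP = 32μLV/D². Solving for V: V = ΔP·D²/(32μL) = 2.621e+04·(0.1637)²/(32·0.278·43) = 1.836 m/s.
Check: Re = ρVD/μ = 903.5·1.836·0.1637/0.278 = 976.9 < 2300, so the laminar assumption holds.
Q = V·A = 1.836·(π/4·0.1637²) = 0.03864 m³/s = 0.03864 m³/s.

Q ≈ 0.03864 m³/s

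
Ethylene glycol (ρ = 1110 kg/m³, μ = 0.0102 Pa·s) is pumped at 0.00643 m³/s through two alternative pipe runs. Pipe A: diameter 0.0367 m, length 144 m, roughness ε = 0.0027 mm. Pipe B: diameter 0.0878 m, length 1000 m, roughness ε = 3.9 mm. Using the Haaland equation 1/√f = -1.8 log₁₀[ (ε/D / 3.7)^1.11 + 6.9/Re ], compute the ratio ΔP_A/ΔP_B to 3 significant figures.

Pipe A: V = Q/A = 0.00643/0.001058 = 6.078 m/s; Re = 2.428e+04; ε/D = 7.36e-05; Haaland → f = 0.02467; ΔP_A = f(L/D)(ρV²/2) = 1.985e+06 Pa.
Pipe B: V = Q/A = 0.00643/0.006055 = 1.062 m/s; Re = 1.015e+04; ε/D = 0.0444; Haaland → f = 0.07041; ΔP_B = f(L/D)(ρV²/2) = 5.02e+05 Pa.
ΔP_A/ΔP_B = 1.985e+06/5.02e+05 = 3.95.

ΔP_A/ΔP_B ≈ 3.95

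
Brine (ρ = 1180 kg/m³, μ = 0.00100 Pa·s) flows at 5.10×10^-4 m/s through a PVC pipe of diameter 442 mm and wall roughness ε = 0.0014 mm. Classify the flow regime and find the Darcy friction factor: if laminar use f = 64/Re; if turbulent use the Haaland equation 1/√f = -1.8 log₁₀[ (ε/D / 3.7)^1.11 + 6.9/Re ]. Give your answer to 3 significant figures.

f ≈ 0.241

Re = ρVD/μ = 1180·0.00051·0.442/0.001 = 266.
Re < 2300 → laminar, so f = 64/Re = 0.2406 (roughness is irrelevant in laminar flow).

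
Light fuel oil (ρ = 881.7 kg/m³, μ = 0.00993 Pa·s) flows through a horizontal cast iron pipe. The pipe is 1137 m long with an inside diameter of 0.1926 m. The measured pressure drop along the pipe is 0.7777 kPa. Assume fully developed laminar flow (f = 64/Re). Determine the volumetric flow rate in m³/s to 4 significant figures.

For laminar flow, f = 64/Re with Re = ρVD/μ, so Darcy-Weisbach reduces to ΔP = 32μLV/D². Solving for V: V = ΔP·D²/(32μL) = 777.7·(0.1926)²/(32·0.00993·1137) = 0.07985 m/s.
Check: Re = ρVD/μ = 881.7·0.07985·0.1926/0.00993 = 1366 < 2300, so the laminar assumption holds.
Q = V·A = 0.07985·(π/4·0.1926²) = 0.002326 m³/s = 0.002326 m³/s.

Q ≈ 0.002326 m³/s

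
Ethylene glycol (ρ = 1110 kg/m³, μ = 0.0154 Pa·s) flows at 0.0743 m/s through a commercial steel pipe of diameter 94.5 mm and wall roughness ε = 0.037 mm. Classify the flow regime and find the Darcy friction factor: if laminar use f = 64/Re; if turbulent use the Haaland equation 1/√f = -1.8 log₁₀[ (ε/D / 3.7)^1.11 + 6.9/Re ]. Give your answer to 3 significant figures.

f ≈ 0.126

Re = ρVD/μ = 1110·0.0743·0.0945/0.0154 = 506.1.
Re < 2300 → laminar, so f = 64/Re = 0.1265 (roughness is irrelevant in laminar flow).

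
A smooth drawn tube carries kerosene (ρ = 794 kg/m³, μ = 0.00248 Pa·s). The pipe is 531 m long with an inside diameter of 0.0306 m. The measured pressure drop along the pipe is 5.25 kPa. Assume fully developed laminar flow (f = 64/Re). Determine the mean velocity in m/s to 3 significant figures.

For laminar flow, f = 64/Re with Re = ρVD/μ, so Darcy-Weisbach reduces to ΔP = 32μLV/D². Solving for V: V = ΔP·D²/(32μL) = 5250·(0.0306)²/(32·0.00248·531) = 0.1167 m/s.
Check: Re = ρVD/μ = 794·0.1167·0.0306/0.00248 = 1143 < 2300, so the laminar assumption holds.

V ≈ 0.117 m/s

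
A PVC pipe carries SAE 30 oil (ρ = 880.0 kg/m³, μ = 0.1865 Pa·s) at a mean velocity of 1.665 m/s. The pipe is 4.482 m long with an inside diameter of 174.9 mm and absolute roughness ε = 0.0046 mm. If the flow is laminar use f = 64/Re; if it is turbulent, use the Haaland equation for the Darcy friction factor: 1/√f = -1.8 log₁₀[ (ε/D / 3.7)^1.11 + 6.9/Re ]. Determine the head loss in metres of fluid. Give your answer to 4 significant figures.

h_f ≈ 0.1686 m

Reynolds number Re = ρVD/μ = 880 · 1.665 · 0.1749 / 0.186 = 1374.
Re < 2300 → laminar flow, so f = 64/Re = 64/1374 = 0.04658 (the turbulent correlation is not needed).
Darcy-Weisbach: ΔP = f(L/D)(ρV²/2) = 0.04658·(4.482/0.1749)·(880·1.665²/2) = 0.04658·25.63·1220 = 1456 Pa.
Head loss h_f = ΔP/(ρg) = 1456/(880·9.81) = 0.1686 m.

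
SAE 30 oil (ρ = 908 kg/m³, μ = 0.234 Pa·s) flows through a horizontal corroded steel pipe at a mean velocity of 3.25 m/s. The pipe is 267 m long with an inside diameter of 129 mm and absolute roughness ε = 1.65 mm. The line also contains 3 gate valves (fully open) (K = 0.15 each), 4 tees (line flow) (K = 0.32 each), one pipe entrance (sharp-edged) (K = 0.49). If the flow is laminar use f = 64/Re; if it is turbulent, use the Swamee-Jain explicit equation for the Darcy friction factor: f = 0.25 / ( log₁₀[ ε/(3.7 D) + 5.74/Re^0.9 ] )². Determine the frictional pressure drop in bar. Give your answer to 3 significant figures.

ΔP ≈ 4.01 bar

Reynolds number Re = ρVD/μ = 908 · 3.25 · 0.129 / 0.234 = 1627.
Re < 2300 → laminar flow, so f = 64/Re = 64/1627 = 0.03934 (the turbulent correlation is not needed).
Total minor-loss coefficient ΣK = 3·0.15 + 4·0.32 + 1·0.49 = 2.22.
ΔP = [f·L/D + ΣK]·(ρV²/2) = [0.03934·267/0.129 + 2.22]·(908·3.25²/2) = [81.43 + 2.22]·4795 = 4.011e+05 Pa.
ΔP = 4.011e+05 Pa = 4.01 bar.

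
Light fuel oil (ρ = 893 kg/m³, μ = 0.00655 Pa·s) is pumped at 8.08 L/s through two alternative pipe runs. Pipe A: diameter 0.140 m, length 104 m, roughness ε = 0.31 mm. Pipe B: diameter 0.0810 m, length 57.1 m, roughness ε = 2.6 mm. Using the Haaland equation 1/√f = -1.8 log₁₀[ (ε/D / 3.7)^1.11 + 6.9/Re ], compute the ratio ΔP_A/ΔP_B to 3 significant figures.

Pipe A: V = Q/A = 0.00808/0.01539 = 0.5249 m/s; Re = 1.002e+04; ε/D = 0.00221; Haaland → f = 0.03382; ΔP_A = f(L/D)(ρV²/2) = 3091 Pa.
Pipe B: V = Q/A = 0.00808/0.005153 = 1.568 m/s; Re = 1.732e+04; ε/D = 0.0321; Haaland → f = 0.06064; ΔP_B = f(L/D)(ρV²/2) = 4.693e+04 Pa.
ΔP_A/ΔP_B = 3091/4.693e+04 = 0.0659.

ΔP_A/ΔP_B ≈ 0.0659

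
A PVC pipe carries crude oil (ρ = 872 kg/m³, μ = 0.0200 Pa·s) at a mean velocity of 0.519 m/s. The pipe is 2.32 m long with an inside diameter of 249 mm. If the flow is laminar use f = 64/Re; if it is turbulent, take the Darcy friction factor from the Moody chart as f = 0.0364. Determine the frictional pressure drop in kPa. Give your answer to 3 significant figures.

ΔP ≈ 0.0398 kPa

Reynolds number Re = ρVD/μ = 872 · 0.519 · 0.249 / 0.02 = 5634.
Re > 4000 → turbulent; use the Moody-chart value f = 0.0364.
Darcy-Weisbach: ΔP = f(L/D)(ρV²/2) = 0.0364·(2.32/0.249)·(872·0.519²/2) = 0.0364·9.317·117.4 = 39.83 Pa.
ΔP = 39.83 Pa = 0.0398 kPa.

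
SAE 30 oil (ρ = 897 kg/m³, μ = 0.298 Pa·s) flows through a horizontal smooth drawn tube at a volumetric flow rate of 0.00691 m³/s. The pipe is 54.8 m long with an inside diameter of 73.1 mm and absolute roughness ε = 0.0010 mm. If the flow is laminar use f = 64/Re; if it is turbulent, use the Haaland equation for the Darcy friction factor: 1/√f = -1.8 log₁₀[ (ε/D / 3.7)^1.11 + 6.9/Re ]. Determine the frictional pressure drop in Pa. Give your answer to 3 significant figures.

Cross-sectional area A = πD²/4 = π(0.0731)²/4 = 0.004197 m²; mean velocity V = Q/A = 0.00691/0.004197 = 1.646 m/s.
Reynolds number Re = ρVD/μ = 897 · 1.646 · 0.0731 / 0.298 = 362.3.
Re < 2300 → laminar flow, so f = 64/Re = 64/362.3 = 0.1767 (the turbulent correlation is not needed).
Darcy-Weisbach: ΔP = f(L/D)(ρV²/2) = 0.1767·(54.8/0.0731)·(897·1.646²/2) = 0.1767·749.7·1216 = 1.61e+05 Pa.

ΔP ≈ 161000 Pa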